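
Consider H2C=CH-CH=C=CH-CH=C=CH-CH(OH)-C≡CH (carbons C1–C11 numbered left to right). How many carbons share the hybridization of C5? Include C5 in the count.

6

C5 is sp2 (one π bond).
C1: sp2 ✓
C2: sp2 ✓
C3: sp2 ✓
C4: sp
C5: sp2 ✓
C6: sp2 ✓
C7: sp
C8: sp2 ✓
C9: sp3
C10: sp
C11: sp
6 carbons are sp2.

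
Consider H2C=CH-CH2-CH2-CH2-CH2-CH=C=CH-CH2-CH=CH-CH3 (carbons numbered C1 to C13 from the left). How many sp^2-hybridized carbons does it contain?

6

C1: sp2 ✓
C2: sp2 ✓
C3: sp3
C4: sp3
C5: sp3
C6: sp3
C7: sp2 ✓
C8: sp
C9: sp2 ✓
C10: sp3
C11: sp2 ✓
C12: sp2 ✓
C13: sp3
C1, C2, C7, C9, C11, C12 → 6 sp2 carbons.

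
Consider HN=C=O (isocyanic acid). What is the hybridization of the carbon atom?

sp

The carbon atom is sp: 2 σ bonds, plus two π bonds, 2 electron-density regions.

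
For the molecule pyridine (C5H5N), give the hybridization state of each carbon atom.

sp2

Each carbon atom is sp2: 3 σ bonds, plus one π bond, 3 electron-density regions.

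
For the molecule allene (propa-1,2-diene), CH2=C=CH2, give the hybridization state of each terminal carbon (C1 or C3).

sp2

Each terminal carbon (C1 or C3): 3 σ bonds, plus one π bond; 3 regions of electron density → sp2.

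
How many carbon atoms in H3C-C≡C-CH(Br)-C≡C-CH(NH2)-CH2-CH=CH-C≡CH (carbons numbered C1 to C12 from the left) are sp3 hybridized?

C1: sp3 ✓
C2: sp
C3: sp
C4: sp3 ✓
C5: sp
C6: sp
C7: sp3 ✓
C8: sp3 ✓
C9: sp2
C10: sp2
C11: sp
C12: sp
C1, C4, C7, C8 → 4 sp3 carbons.

4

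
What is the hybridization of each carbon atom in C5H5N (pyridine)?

Each carbon atom: 3 σ bonds, plus one π bond — 3 electron domains, sp2.

sp2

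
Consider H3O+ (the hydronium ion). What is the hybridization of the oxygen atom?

sp³

Three σ bonds + one lone pair = steric number 4 → sp3.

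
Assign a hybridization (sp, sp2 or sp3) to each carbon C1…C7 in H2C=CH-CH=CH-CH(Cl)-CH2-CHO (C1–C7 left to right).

C1: 3 σ bonds, plus one π bond; 3 regions of electron density → sp2.
C2 — 3 σ bonds, plus one π bond. Steric number 3, so sp2.
C3 (3 σ bonds, plus one π bond) has steric number 3: sp2.
C4 carries 3 σ bonds, plus one π bond, giving a steric number of 3, so it is sp2.
C5 has 4 σ bonds: steric number 4 → sp3.
C6 is sp3: 4 σ bonds, 4 electron-density regions.
C7: 3 σ bonds, plus one π bond — 3 electron domains, sp2.

C1 sp2, C2 sp2, C3 sp2, C4 sp2, C5 sp3, C6 sp3, C7 sp2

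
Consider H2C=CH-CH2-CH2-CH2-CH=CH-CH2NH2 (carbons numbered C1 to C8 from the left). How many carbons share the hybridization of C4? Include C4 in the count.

C4 is sp3 (only σ bonds).
C1: sp2
C2: sp2
C3: sp3 ✓
C4: sp3 ✓
C5: sp3 ✓
C6: sp2
C7: sp2
C8: sp3 ✓
4 carbons are sp3.

4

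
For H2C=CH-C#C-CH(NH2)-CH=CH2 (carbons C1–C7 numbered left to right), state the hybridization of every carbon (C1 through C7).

C1 is sp2: 3 σ bonds, plus one π bond, 3 electron-density regions.
C2 has 3 σ bonds, plus one π bond: steric number 3 → sp2.
C3 — 2 σ bonds, plus two π bonds. Steric number 2, so sp.
C4: 2 σ bonds, plus two π bonds — 2 electron domains, sp.
C5 has 4 σ bonds: steric number 4 → sp3.
C6 has 3 σ bonds, plus one π bond: steric number 3 → sp2.
C7 has 3 σ bonds, plus one π bond: steric number 3 → sp2.

C1 sp2, C2 sp2, C3 sp, C4 sp, C5 sp3, C6 sp2, C7 sp2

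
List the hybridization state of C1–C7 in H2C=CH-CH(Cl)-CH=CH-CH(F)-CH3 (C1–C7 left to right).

C1 sp2, C2 sp2, C3 sp3, C4 sp2, C5 sp2, C6 sp3, C7 sp3

C1 is sp2: 3 σ bonds, plus one π bond, 3 electron-density regions.
C2 is sp2: 3 σ bonds, plus one π bond, 3 electron-density regions.
C3 carries 4 σ bonds, giving a steric number of 4, so it is sp3.
C4 — 3 σ bonds, plus one π bond. Steric number 3, so sp2.
C5: 3 σ bonds, plus one π bond; 3 regions of electron density → sp2.
C6: 4 σ bonds; 4 regions of electron density → sp3.
C7: 4 σ bonds; 4 regions of electron density → sp3.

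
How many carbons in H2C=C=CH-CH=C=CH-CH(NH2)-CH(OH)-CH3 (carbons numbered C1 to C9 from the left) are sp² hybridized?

C1: sp2 ✓
C2: sp
C3: sp2 ✓
C4: sp2 ✓
C5: sp
C6: sp2 ✓
C7: sp3
C8: sp3
C9: sp3
C1, C3, C4, C6 → 4 sp2 carbons.

4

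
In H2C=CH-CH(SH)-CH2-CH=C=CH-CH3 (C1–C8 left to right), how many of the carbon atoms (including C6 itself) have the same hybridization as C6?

C6 is sp (two π bonds).
C1: sp2
C2: sp2
C3: sp3
C4: sp3
C5: sp2
C6: sp ✓
C7: sp2
C8: sp3
1 carbon is sp.

1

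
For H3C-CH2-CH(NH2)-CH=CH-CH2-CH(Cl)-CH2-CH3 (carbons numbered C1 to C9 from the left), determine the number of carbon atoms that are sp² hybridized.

2

C1: sp3
C2: sp3
C3: sp3
C4: sp2 ✓
C5: sp2 ✓
C6: sp3
C7: sp3
C8: sp3
C9: sp3
C4, C5 → 2 sp2 carbons.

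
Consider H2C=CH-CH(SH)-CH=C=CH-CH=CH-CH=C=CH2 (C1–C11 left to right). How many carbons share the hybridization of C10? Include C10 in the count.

2

C10 is sp (two π bonds).
C1: sp2
C2: sp2
C3: sp3
C4: sp2
C5: sp ✓
C6: sp2
C7: sp2
C8: sp2
C9: sp2
C10: sp ✓
C11: sp2
2 carbons are sp.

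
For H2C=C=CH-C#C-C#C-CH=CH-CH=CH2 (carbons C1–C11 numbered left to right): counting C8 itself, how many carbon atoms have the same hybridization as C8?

6

C8 is sp2 (one π bond).
C1: sp2 ✓
C2: sp
C3: sp2 ✓
C4: sp
C5: sp
C6: sp
C7: sp
C8: sp2 ✓
C9: sp2 ✓
C10: sp2 ✓
C11: sp2 ✓
6 carbons are sp2.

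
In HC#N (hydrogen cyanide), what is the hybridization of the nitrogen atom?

The nitrogen atom (1 σ bond and 1 lone pair, plus two π bonds) has steric number 2: sp.

sp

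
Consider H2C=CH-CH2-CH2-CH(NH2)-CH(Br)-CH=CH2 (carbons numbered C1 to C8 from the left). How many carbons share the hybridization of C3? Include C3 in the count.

C3 is sp3 (only σ bonds).
C1: sp2
C2: sp2
C3: sp3 ✓
C4: sp3 ✓
C5: sp3 ✓
C6: sp3 ✓
C7: sp2
C8: sp2
4 carbons are sp3.

4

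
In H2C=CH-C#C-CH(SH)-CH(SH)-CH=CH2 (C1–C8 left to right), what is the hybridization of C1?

C1 has 3 σ bonds, plus one π bond: steric number 3 → sp2.

sp2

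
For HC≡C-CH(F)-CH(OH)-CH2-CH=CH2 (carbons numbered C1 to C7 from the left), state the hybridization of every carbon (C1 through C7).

C1: 2 σ bonds, plus two π bonds — 2 electron domains, sp.
C2: 2 σ bonds, plus two π bonds; 2 regions of electron density → sp.
C3: 4 σ bonds; 4 regions of electron density → sp3.
C4: 4 σ bonds — 4 electron domains, sp3.
C5 — 4 σ bonds. Steric number 4, so sp3.
C6 (3 σ bonds, plus one π bond) has steric number 3: sp2.
C7 is sp2: 3 σ bonds, plus one π bond, 3 electron-density regions.

C1 sp, C2 sp, C3 sp3, C4 sp3, C5 sp3, C6 sp2, C7 sp2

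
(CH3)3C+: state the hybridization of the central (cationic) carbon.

Three σ bonds and an empty p orbital; no lone pair → steric number 3 → sp2 and planar.

sp²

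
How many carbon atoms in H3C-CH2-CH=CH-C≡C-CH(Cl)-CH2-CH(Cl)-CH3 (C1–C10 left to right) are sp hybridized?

C1: sp3
C2: sp3
C3: sp2
C4: sp2
C5: sp ✓
C6: sp ✓
C7: sp3
C8: sp3
C9: sp3
C10: sp3
C5, C6 → 2 sp carbons.

2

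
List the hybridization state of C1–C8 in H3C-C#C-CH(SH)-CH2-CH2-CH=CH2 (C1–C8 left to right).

C1 carries 4 σ bonds, giving a steric number of 4, so it is sp3.
C2 — 2 σ bonds, plus two π bonds. Steric number 2, so sp.
C3 — 2 σ bonds, plus two π bonds. Steric number 2, so sp.
C4 (4 σ bonds) has steric number 4: sp3.
C5: 4 σ bonds — 4 electron domains, sp3.
C6: 4 σ bonds — 4 electron domains, sp3.
C7: 3 σ bonds, plus one π bond; 3 regions of electron density → sp2.
C8: 3 σ bonds, plus one π bond; 3 regions of electron density → sp2.

C1 sp3, C2 sp, C3 sp, C4 sp3, C5 sp3, C6 sp3, C7 sp2, C8 sp2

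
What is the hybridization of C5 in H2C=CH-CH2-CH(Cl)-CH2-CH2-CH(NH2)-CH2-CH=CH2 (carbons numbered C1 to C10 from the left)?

C5 is sp3: 4 σ bonds, 4 electron-density regions.

sp3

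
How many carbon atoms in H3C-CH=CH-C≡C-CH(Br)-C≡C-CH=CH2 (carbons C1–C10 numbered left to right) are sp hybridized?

C1: sp3
C2: sp2
C3: sp2
C4: sp ✓
C5: sp ✓
C6: sp3
C7: sp ✓
C8: sp ✓
C9: sp2
C10: sp2
C4, C5, C7, C8 → 4 sp carbons.

4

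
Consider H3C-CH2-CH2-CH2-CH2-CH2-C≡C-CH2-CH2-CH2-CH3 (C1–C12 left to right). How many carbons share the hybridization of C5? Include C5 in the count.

C5 is sp3 (only σ bonds).
C1: sp3 ✓
C2: sp3 ✓
C3: sp3 ✓
C4: sp3 ✓
C5: sp3 ✓
C6: sp3 ✓
C7: sp
C8: sp
C9: sp3 ✓
C10: sp3 ✓
C11: sp3 ✓
C12: sp3 ✓
10 carbons are sp3.

10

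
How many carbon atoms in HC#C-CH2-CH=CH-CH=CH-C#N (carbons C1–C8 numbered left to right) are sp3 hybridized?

C1: sp
C2: sp
C3: sp3 ✓
C4: sp2
C5: sp2
C6: sp2
C7: sp2
C8: sp
C3 → 1 sp3 carbon.

1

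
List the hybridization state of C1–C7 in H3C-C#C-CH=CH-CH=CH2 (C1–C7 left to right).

C1 sp3, C2 sp, C3 sp, C4 sp2, C5 sp2, C6 sp2, C7 sp2

C1 has 4 σ bonds: steric number 4 → sp3.
C2 (2 σ bonds, plus two π bonds) has steric number 2: sp.
C3 is sp: 2 σ bonds, plus two π bonds, 2 electron-density regions.
C4 carries 3 σ bonds, plus one π bond, giving a steric number of 3, so it is sp2.
C5 carries 3 σ bonds, plus one π bond, giving a steric number of 3, so it is sp2.
C6 has 3 σ bonds, plus one π bond: steric number 3 → sp2.
C7 is sp2: 3 σ bonds, plus one π bond, 3 electron-density regions.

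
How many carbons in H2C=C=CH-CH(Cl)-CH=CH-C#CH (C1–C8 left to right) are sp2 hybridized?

C1: sp2 ✓
C2: sp
C3: sp2 ✓
C4: sp3
C5: sp2 ✓
C6: sp2 ✓
C7: sp
C8: sp
C1, C3, C5, C6 → 4 sp2 carbons.

4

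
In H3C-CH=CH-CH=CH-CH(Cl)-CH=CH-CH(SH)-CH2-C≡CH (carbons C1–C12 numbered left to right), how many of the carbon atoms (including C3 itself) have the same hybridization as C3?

6

C3 is sp2 (one π bond).
C1: sp3
C2: sp2 ✓
C3: sp2 ✓
C4: sp2 ✓
C5: sp2 ✓
C6: sp3
C7: sp2 ✓
C8: sp2 ✓
C9: sp3
C10: sp3
C11: sp
C12: sp
6 carbons are sp2.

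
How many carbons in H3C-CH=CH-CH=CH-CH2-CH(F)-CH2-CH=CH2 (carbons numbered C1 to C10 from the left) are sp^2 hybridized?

6

C1: sp3
C2: sp2 ✓
C3: sp2 ✓
C4: sp2 ✓
C5: sp2 ✓
C6: sp3
C7: sp3
C8: sp3
C9: sp2 ✓
C10: sp2 ✓
C2, C3, C4, C5, C9, C10 → 6 sp2 carbons.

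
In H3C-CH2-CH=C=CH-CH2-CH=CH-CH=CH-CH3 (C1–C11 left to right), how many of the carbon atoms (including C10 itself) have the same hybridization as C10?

C10 is sp2 (one π bond).
C1: sp3
C2: sp3
C3: sp2 ✓
C4: sp
C5: sp2 ✓
C6: sp3
C7: sp2 ✓
C8: sp2 ✓
C9: sp2 ✓
C10: sp2 ✓
C11: sp3
6 carbons are sp2.

6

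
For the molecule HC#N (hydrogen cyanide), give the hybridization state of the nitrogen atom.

The nitrogen atom is sp: 1 σ bond and 1 lone pair, plus two π bonds, 2 electron-density regions.

sp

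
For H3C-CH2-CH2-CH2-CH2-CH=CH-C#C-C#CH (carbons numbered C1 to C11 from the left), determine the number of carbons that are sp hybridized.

4

C1: sp3
C2: sp3
C3: sp3
C4: sp3
C5: sp3
C6: sp2
C7: sp2
C8: sp ✓
C9: sp ✓
C10: sp ✓
C11: sp ✓
C8, C9, C10, C11 → 4 sp carbons.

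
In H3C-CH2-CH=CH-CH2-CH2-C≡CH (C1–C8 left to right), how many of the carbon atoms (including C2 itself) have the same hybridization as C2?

C2 is sp3 (only σ bonds).
C1: sp3 ✓
C2: sp3 ✓
C3: sp2
C4: sp2
C5: sp3 ✓
C6: sp3 ✓
C7: sp
C8: sp
4 carbons are sp3.

4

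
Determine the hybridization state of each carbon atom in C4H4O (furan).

Each carbon atom is sp2: 3 σ bonds, plus one π bond, 3 electron-density regions.

sp²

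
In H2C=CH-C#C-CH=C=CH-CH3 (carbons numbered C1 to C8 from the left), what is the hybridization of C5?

sp^2

C5: 3 σ bonds, plus one π bond — 3 electron domains, sp2.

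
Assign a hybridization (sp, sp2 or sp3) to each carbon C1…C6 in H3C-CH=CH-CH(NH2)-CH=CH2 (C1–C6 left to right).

C1: 4 σ bonds; 4 regions of electron density → sp3.
C2 has 3 σ bonds, plus one π bond: steric number 3 → sp2.
C3: 3 σ bonds, plus one π bond; 3 regions of electron density → sp2.
C4: 4 σ bonds; 4 regions of electron density → sp3.
C5 carries 3 σ bonds, plus one π bond, giving a steric number of 3, so it is sp2.
C6: 3 σ bonds, plus one π bond — 3 electron domains, sp2.

C1 sp3, C2 sp2, C3 sp2, C4 sp3, C5 sp2, C6 sp2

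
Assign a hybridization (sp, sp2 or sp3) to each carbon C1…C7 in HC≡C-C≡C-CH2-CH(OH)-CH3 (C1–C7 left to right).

C1: 2 σ bonds, plus two π bonds — 2 electron domains, sp.
C2: 2 σ bonds, plus two π bonds; 2 regions of electron density → sp.
C3 — 2 σ bonds, plus two π bonds. Steric number 2, so sp.
C4: 2 σ bonds, plus two π bonds — 2 electron domains, sp.
C5 has 4 σ bonds: steric number 4 → sp3.
C6 (4 σ bonds) has steric number 4: sp3.
C7: 4 σ bonds — 4 electron domains, sp3.

C1 sp, C2 sp, C3 sp, C4 sp, C5 sp3, C6 sp3, C7 sp3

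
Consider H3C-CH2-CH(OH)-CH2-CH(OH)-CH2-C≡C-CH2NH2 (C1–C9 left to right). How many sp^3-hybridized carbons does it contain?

C1: sp3 ✓
C2: sp3 ✓
C3: sp3 ✓
C4: sp3 ✓
C5: sp3 ✓
C6: sp3 ✓
C7: sp
C8: sp
C9: sp3 ✓
C1, C2, C3, C4, C5, C6, C9 → 7 sp3 carbons.

7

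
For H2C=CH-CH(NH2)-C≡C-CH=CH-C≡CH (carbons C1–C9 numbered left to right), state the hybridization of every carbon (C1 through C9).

C1 sp2, C2 sp2, C3 sp3, C4 sp, C5 sp, C6 sp2, C7 sp2, C8 sp, C9 sp

C1 — 3 σ bonds, plus one π bond. Steric number 3, so sp2.
C2 — 3 σ bonds, plus one π bond. Steric number 3, so sp2.
C3 (4 σ bonds) has steric number 4: sp3.
C4 is sp: 2 σ bonds, plus two π bonds, 2 electron-density regions.
C5: 2 σ bonds, plus two π bonds; 2 regions of electron density → sp.
C6 carries 3 σ bonds, plus one π bond, giving a steric number of 3, so it is sp2.
C7: 3 σ bonds, plus one π bond; 3 regions of electron density → sp2.
C8: 2 σ bonds, plus two π bonds — 2 electron domains, sp.
C9 (2 σ bonds, plus two π bonds) has steric number 2: sp.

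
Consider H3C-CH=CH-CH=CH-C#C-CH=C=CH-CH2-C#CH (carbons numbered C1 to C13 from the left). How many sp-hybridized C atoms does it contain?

C1: sp3
C2: sp2
C3: sp2
C4: sp2
C5: sp2
C6: sp ✓
C7: sp ✓
C8: sp2
C9: sp ✓
C10: sp2
C11: sp3
C12: sp ✓
C13: sp ✓
C6, C7, C9, C12, C13 → 5 sp carbons.

5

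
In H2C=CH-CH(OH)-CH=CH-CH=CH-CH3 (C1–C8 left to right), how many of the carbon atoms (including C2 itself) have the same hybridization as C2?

C2 is sp2 (one π bond).
C1: sp2 ✓
C2: sp2 ✓
C3: sp3
C4: sp2 ✓
C5: sp2 ✓
C6: sp2 ✓
C7: sp2 ✓
C8: sp3
6 carbons are sp2.

6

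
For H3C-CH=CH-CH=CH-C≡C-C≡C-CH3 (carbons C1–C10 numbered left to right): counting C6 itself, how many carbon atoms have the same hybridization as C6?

C6 is sp (two π bonds).
C1: sp3
C2: sp2
C3: sp2
C4: sp2
C5: sp2
C6: sp ✓
C7: sp ✓
C8: sp ✓
C9: sp ✓
C10: sp3
4 carbons are sp.

4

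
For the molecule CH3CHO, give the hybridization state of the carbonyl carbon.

The carbonyl carbon: 3 σ bonds, plus one π bond; 3 regions of electron density → sp2.

sp²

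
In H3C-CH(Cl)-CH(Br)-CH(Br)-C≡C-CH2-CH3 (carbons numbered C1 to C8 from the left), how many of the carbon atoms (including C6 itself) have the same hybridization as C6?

C6 is sp (two π bonds).
C1: sp3
C2: sp3
C3: sp3
C4: sp3
C5: sp ✓
C6: sp ✓
C7: sp3
C8: sp3
2 carbons are sp.

2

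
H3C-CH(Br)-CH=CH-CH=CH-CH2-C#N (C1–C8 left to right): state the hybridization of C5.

sp2

C5 is sp2: 3 σ bonds, plus one π bond, 3 electron-density regions.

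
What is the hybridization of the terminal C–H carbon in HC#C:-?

The terminal C–H carbon carries 2 σ bonds, plus two π bonds, giving a steric number of 2, so it is sp.

sp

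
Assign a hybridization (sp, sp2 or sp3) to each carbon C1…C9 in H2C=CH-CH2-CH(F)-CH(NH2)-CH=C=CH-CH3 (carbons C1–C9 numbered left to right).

C1 carries 3 σ bonds, plus one π bond, giving a steric number of 3, so it is sp2.
C2: 3 σ bonds, plus one π bond — 3 electron domains, sp2.
C3: 4 σ bonds; 4 regions of electron density → sp3.
C4: 4 σ bonds; 4 regions of electron density → sp3.
C5 — 4 σ bonds. Steric number 4, so sp3.
C6 is sp2: 3 σ bonds, plus one π bond, 3 electron-density regions.
C7 carries 2 σ bonds, plus two π bonds, giving a steric number of 2, so it is sp.
C8 has 3 σ bonds, plus one π bond: steric number 3 → sp2.
C9 (4 σ bonds) has steric number 4: sp3.

C1 sp2, C2 sp2, C3 sp3, C4 sp3, C5 sp3, C6 sp2, C7 sp, C8 sp2, C9 sp3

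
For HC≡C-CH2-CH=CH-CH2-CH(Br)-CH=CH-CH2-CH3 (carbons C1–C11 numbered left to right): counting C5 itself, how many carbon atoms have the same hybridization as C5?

4

C5 is sp2 (one π bond).
C1: sp
C2: sp
C3: sp3
C4: sp2 ✓
C5: sp2 ✓
C6: sp3
C7: sp3
C8: sp2 ✓
C9: sp2 ✓
C10: sp3
C11: sp3
4 carbons are sp2.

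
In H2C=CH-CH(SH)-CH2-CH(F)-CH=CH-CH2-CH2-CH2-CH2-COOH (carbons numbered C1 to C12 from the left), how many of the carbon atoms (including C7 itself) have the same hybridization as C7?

5

C7 is sp2 (one π bond).
C1: sp2 ✓
C2: sp2 ✓
C3: sp3
C4: sp3
C5: sp3
C6: sp2 ✓
C7: sp2 ✓
C8: sp3
C9: sp3
C10: sp3
C11: sp3
C12: sp2 ✓
5 carbons are sp2.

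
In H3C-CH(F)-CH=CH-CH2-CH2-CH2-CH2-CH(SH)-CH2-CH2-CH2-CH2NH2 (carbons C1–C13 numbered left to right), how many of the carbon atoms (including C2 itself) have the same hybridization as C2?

C2 is sp3 (only σ bonds).
C1: sp3 ✓
C2: sp3 ✓
C3: sp2
C4: sp2
C5: sp3 ✓
C6: sp3 ✓
C7: sp3 ✓
C8: sp3 ✓
C9: sp3 ✓
C10: sp3 ✓
C11: sp3 ✓
C12: sp3 ✓
C13: sp3 ✓
11 carbons are sp3.

11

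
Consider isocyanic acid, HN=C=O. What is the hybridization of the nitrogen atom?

The nitrogen atom — 2 σ bonds and 1 lone pair, plus one π bond. Steric number 3, so sp2.

sp²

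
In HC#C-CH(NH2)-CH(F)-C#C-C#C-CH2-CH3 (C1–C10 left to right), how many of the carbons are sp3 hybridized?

C1: sp
C2: sp
C3: sp3 ✓
C4: sp3 ✓
C5: sp
C6: sp
C7: sp
C8: sp
C9: sp3 ✓
C10: sp3 ✓
C3, C4, C9, C10 → 4 sp3 carbons.

4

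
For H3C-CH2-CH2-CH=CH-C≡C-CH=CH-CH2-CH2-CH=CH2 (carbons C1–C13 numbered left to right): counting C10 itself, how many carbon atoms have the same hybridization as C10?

5

C10 is sp3 (only σ bonds).
C1: sp3 ✓
C2: sp3 ✓
C3: sp3 ✓
C4: sp2
C5: sp2
C6: sp
C7: sp
C8: sp2
C9: sp2
C10: sp3 ✓
C11: sp3 ✓
C12: sp2
C13: sp2
5 carbons are sp3.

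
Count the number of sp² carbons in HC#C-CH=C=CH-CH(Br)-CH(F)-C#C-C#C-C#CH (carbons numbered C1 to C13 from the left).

2

C1: sp
C2: sp
C3: sp2 ✓
C4: sp
C5: sp2 ✓
C6: sp3
C7: sp3
C8: sp
C9: sp
C10: sp
C11: sp
C12: sp
C13: sp
C3, C5 → 2 sp2 carbons.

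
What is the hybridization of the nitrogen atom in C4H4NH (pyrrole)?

sp^2

N has three σ bonds; its lone pair occupies the p orbital and is part of the aromatic π system, so N is sp2 (not the sp3 a naive steric count of 4 would give).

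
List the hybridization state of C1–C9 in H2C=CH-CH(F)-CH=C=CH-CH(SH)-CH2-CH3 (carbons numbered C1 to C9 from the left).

C1 carries 3 σ bonds, plus one π bond, giving a steric number of 3, so it is sp2.
C2 carries 3 σ bonds, plus one π bond, giving a steric number of 3, so it is sp2.
C3 is sp3: 4 σ bonds, 4 electron-density regions.
C4 is sp2: 3 σ bonds, plus one π bond, 3 electron-density regions.
C5: 2 σ bonds, plus two π bonds; 2 regions of electron density → sp.
C6: 3 σ bonds, plus one π bond; 3 regions of electron density → sp2.
C7 carries 4 σ bonds, giving a steric number of 4, so it is sp3.
C8 is sp3: 4 σ bonds, 4 electron-density regions.
C9 — 4 σ bonds. Steric number 4, so sp3.

C1 sp2, C2 sp2, C3 sp3, C4 sp2, C5 sp, C6 sp2, C7 sp3, C8 sp3, C9 sp3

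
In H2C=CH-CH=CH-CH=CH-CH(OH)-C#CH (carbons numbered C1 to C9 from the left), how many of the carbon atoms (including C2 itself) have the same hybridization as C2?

6

C2 is sp2 (one π bond).
C1: sp2 ✓
C2: sp2 ✓
C3: sp2 ✓
C4: sp2 ✓
C5: sp2 ✓
C6: sp2 ✓
C7: sp3
C8: sp
C9: sp
6 carbons are sp2.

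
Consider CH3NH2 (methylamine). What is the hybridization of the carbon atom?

The carbon atom — 4 σ bonds. Steric number 4, so sp3.

sp^3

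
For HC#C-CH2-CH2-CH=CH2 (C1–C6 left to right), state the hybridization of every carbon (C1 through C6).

C1: 2 σ bonds, plus two π bonds; 2 regions of electron density → sp.
C2 is sp: 2 σ bonds, plus two π bonds, 2 electron-density regions.
C3 is sp3: 4 σ bonds, 4 electron-density regions.
C4 — 4 σ bonds. Steric number 4, so sp3.
C5 (3 σ bonds, plus one π bond) has steric number 3: sp2.
C6: 3 σ bonds, plus one π bond; 3 regions of electron density → sp2.

C1 sp, C2 sp, C3 sp3, C4 sp3, C5 sp2, C6 sp2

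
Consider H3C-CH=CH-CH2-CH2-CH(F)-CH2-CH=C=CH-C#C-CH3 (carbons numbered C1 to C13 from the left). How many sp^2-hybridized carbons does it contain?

C1: sp3
C2: sp2 ✓
C3: sp2 ✓
C4: sp3
C5: sp3
C6: sp3
C7: sp3
C8: sp2 ✓
C9: sp
C10: sp2 ✓
C11: sp
C12: sp
C13: sp3
C2, C3, C8, C10 → 4 sp2 carbons.

4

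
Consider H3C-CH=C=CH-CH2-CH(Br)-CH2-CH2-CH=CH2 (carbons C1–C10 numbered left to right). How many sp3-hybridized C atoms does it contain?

C1: sp3 ✓
C2: sp2
C3: sp
C4: sp2
C5: sp3 ✓
C6: sp3 ✓
C7: sp3 ✓
C8: sp3 ✓
C9: sp2
C10: sp2
C1, C5, C6, C7, C8 → 5 sp3 carbons.

5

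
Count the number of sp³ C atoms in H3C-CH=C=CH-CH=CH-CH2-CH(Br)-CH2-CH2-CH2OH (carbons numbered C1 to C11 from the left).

6

C1: sp3 ✓
C2: sp2
C3: sp
C4: sp2
C5: sp2
C6: sp2
C7: sp3 ✓
C8: sp3 ✓
C9: sp3 ✓
C10: sp3 ✓
C11: sp3 ✓
C1, C7, C8, C9, C10, C11 → 6 sp3 carbons.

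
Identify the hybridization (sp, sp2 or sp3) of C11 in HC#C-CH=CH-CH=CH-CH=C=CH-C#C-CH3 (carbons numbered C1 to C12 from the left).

sp

C11 carries 2 σ bonds, plus two π bonds, giving a steric number of 2, so it is sp.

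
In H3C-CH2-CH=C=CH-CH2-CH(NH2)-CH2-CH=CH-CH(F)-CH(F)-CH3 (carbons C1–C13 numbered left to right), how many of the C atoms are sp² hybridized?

C1: sp3
C2: sp3
C3: sp2 ✓
C4: sp
C5: sp2 ✓
C6: sp3
C7: sp3
C8: sp3
C9: sp2 ✓
C10: sp2 ✓
C11: sp3
C12: sp3
C13: sp3
C3, C5, C9, C10 → 4 sp2 carbons.

4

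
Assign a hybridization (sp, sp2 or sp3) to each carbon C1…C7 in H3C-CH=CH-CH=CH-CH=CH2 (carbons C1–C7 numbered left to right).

C1 sp3, C2 sp2, C3 sp2, C4 sp2, C5 sp2, C6 sp2, C7 sp2

C1: 4 σ bonds — 4 electron domains, sp3.
C2 is sp2: 3 σ bonds, plus one π bond, 3 electron-density regions.
C3 carries 3 σ bonds, plus one π bond, giving a steric number of 3, so it is sp2.
C4: 3 σ bonds, plus one π bond — 3 electron domains, sp2.
C5 (3 σ bonds, plus one π bond) has steric number 3: sp2.
C6 is sp2: 3 σ bonds, plus one π bond, 3 electron-density regions.
C7: 3 σ bonds, plus one π bond — 3 electron domains, sp2.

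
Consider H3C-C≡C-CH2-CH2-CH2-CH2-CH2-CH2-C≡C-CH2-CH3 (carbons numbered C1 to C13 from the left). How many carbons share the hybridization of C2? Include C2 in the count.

C2 is sp (two π bonds).
C1: sp3
C2: sp ✓
C3: sp ✓
C4: sp3
C5: sp3
C6: sp3
C7: sp3
C8: sp3
C9: sp3
C10: sp ✓
C11: sp ✓
C12: sp3
C13: sp3
4 carbons are sp.

4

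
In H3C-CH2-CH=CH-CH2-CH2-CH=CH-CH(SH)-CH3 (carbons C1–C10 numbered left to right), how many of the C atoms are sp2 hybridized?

C1: sp3
C2: sp3
C3: sp2 ✓
C4: sp2 ✓
C5: sp3
C6: sp3
C7: sp2 ✓
C8: sp2 ✓
C9: sp3
C10: sp3
C3, C4, C7, C8 → 4 sp2 carbons.

4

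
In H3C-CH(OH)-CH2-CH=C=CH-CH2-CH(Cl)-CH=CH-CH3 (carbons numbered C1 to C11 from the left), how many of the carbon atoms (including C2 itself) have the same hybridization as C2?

C2 is sp3 (only σ bonds).
C1: sp3 ✓
C2: sp3 ✓
C3: sp3 ✓
C4: sp2
C5: sp
C6: sp2
C7: sp3 ✓
C8: sp3 ✓
C9: sp2
C10: sp2
C11: sp3 ✓
6 carbons are sp3.

6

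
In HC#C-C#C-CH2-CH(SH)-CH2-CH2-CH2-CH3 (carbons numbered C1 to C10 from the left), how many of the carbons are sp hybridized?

4

C1: sp ✓
C2: sp ✓
C3: sp ✓
C4: sp ✓
C5: sp3
C6: sp3
C7: sp3
C8: sp3
C9: sp3
C10: sp3
C1, C2, C3, C4 → 4 sp carbons.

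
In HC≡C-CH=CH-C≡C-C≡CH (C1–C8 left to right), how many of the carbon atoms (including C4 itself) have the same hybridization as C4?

2

C4 is sp2 (one π bond).
C1: sp
C2: sp
C3: sp2 ✓
C4: sp2 ✓
C5: sp
C6: sp
C7: sp
C8: sp
2 carbons are sp2.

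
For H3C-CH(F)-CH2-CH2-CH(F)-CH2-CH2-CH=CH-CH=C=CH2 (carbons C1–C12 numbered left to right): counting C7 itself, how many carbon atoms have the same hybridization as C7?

7

C7 is sp3 (only σ bonds).
C1: sp3 ✓
C2: sp3 ✓
C3: sp3 ✓
C4: sp3 ✓
C5: sp3 ✓
C6: sp3 ✓
C7: sp3 ✓
C8: sp2
C9: sp2
C10: sp2
C11: sp
C12: sp2
7 carbons are sp3.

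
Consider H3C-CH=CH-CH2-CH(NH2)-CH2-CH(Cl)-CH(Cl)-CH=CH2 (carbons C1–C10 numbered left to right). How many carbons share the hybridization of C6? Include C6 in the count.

C6 is sp3 (only σ bonds).
C1: sp3 ✓
C2: sp2
C3: sp2
C4: sp3 ✓
C5: sp3 ✓
C6: sp3 ✓
C7: sp3 ✓
C8: sp3 ✓
C9: sp2
C10: sp2
6 carbons are sp3.

6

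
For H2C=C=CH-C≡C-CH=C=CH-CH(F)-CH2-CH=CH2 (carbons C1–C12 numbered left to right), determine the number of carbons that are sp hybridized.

C1: sp2
C2: sp ✓
C3: sp2
C4: sp ✓
C5: sp ✓
C6: sp2
C7: sp ✓
C8: sp2
C9: sp3
C10: sp3
C11: sp2
C12: sp2
C2, C4, C5, C7 → 4 sp carbons.

4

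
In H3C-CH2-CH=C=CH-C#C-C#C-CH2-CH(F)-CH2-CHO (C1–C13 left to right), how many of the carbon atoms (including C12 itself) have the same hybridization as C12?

5

C12 is sp3 (only σ bonds).
C1: sp3 ✓
C2: sp3 ✓
C3: sp2
C4: sp
C5: sp2
C6: sp
C7: sp
C8: sp
C9: sp
C10: sp3 ✓
C11: sp3 ✓
C12: sp3 ✓
C13: sp2
5 carbons are sp3.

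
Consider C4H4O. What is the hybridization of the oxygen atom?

sp²

One O lone pair is in the aromatic π system (p orbital), the other is in an sp2 hybrid in the ring plane; O has two σ bonds + one in-plane lone pair → sp2.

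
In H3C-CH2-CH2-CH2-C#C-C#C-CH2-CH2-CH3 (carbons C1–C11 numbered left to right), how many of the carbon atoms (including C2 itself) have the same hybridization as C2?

C2 is sp3 (only σ bonds).
C1: sp3 ✓
C2: sp3 ✓
C3: sp3 ✓
C4: sp3 ✓
C5: sp
C6: sp
C7: sp
C8: sp
C9: sp3 ✓
C10: sp3 ✓
C11: sp3 ✓
7 carbons are sp3.

7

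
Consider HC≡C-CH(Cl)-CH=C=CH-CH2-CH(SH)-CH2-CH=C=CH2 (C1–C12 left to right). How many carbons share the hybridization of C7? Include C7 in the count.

4

C7 is sp3 (only σ bonds).
C1: sp
C2: sp
C3: sp3 ✓
C4: sp2
C5: sp
C6: sp2
C7: sp3 ✓
C8: sp3 ✓
C9: sp3 ✓
C10: sp2
C11: sp
C12: sp2
4 carbons are sp3.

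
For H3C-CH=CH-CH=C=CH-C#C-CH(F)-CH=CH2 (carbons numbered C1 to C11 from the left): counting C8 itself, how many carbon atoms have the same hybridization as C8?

C8 is sp (two π bonds).
C1: sp3
C2: sp2
C3: sp2
C4: sp2
C5: sp ✓
C6: sp2
C7: sp ✓
C8: sp ✓
C9: sp3
C10: sp2
C11: sp2
3 carbons are sp.

3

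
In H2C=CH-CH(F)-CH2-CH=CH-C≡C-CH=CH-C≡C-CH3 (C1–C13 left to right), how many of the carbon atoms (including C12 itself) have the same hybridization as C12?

4

C12 is sp (two π bonds).
C1: sp2
C2: sp2
C3: sp3
C4: sp3
C5: sp2
C6: sp2
C7: sp ✓
C8: sp ✓
C9: sp2
C10: sp2
C11: sp ✓
C12: sp ✓
C13: sp3
4 carbons are sp.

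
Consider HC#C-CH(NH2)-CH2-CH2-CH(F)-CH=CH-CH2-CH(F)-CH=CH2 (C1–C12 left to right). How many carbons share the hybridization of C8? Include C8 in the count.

4

C8 is sp2 (one π bond).
C1: sp
C2: sp
C3: sp3
C4: sp3
C5: sp3
C6: sp3
C7: sp2 ✓
C8: sp2 ✓
C9: sp3
C10: sp3
C11: sp2 ✓
C12: sp2 ✓
4 carbons are sp2.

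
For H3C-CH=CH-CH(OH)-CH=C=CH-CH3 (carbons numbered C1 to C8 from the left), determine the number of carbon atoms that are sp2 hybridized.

C1: sp3
C2: sp2 ✓
C3: sp2 ✓
C4: sp3
C5: sp2 ✓
C6: sp
C7: sp2 ✓
C8: sp3
C2, C3, C5, C7 → 4 sp2 carbons.

4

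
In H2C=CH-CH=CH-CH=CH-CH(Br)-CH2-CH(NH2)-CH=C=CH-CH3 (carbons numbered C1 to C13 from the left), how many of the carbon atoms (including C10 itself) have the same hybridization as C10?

C10 is sp2 (one π bond).
C1: sp2 ✓
C2: sp2 ✓
C3: sp2 ✓
C4: sp2 ✓
C5: sp2 ✓
C6: sp2 ✓
C7: sp3
C8: sp3
C9: sp3
C10: sp2 ✓
C11: sp
C12: sp2 ✓
C13: sp3
8 carbons are sp2.

8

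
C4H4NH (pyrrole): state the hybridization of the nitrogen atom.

N has three σ bonds; its lone pair occupies the p orbital and is part of the aromatic π system, so N is sp2 (not the sp3 a naive steric count of 4 would give).

sp^2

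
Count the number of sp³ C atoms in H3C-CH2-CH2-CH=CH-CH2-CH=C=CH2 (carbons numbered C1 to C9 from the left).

C1: sp3 ✓
C2: sp3 ✓
C3: sp3 ✓
C4: sp2
C5: sp2
C6: sp3 ✓
C7: sp2
C8: sp
C9: sp2
C1, C2, C3, C6 → 4 sp3 carbons.

4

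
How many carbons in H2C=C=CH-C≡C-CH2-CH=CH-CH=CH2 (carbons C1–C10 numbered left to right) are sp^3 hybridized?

1

C1: sp2
C2: sp
C3: sp2
C4: sp
C5: sp
C6: sp3 ✓
C7: sp2
C8: sp2
C9: sp2
C10: sp2
C6 → 1 sp3 carbon.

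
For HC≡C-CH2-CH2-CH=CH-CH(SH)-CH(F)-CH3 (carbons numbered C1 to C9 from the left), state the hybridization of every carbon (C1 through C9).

C1: 2 σ bonds, plus two π bonds — 2 electron domains, sp.
C2 has 2 σ bonds, plus two π bonds: steric number 2 → sp.
C3 carries 4 σ bonds, giving a steric number of 4, so it is sp3.
C4: 4 σ bonds; 4 regions of electron density → sp3.
C5: 3 σ bonds, plus one π bond; 3 regions of electron density → sp2.
C6 carries 3 σ bonds, plus one π bond, giving a steric number of 3, so it is sp2.
C7 has 4 σ bonds: steric number 4 → sp3.
C8 — 4 σ bonds. Steric number 4, so sp3.
C9: 4 σ bonds — 4 electron domains, sp3.

C1 sp, C2 sp, C3 sp3, C4 sp3, C5 sp2, C6 sp2, C7 sp3, C8 sp3, C9 sp3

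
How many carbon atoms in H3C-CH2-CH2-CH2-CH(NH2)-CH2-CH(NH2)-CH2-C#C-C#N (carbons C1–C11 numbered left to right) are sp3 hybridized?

C1: sp3 ✓
C2: sp3 ✓
C3: sp3 ✓
C4: sp3 ✓
C5: sp3 ✓
C6: sp3 ✓
C7: sp3 ✓
C8: sp3 ✓
C9: sp
C10: sp
C11: sp
C1, C2, C3, C4, C5, C6, C7, C8 → 8 sp3 carbons.

8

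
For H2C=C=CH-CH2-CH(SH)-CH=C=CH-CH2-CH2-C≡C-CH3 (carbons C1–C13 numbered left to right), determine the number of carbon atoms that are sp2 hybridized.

4

C1: sp2 ✓
C2: sp
C3: sp2 ✓
C4: sp3
C5: sp3
C6: sp2 ✓
C7: sp
C8: sp2 ✓
C9: sp3
C10: sp3
C11: sp
C12: sp
C13: sp3
C1, C3, C6, C8 → 4 sp2 carbons.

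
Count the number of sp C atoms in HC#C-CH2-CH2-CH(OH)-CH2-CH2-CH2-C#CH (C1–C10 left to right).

4

C1: sp ✓
C2: sp ✓
C3: sp3
C4: sp3
C5: sp3
C6: sp3
C7: sp3
C8: sp3
C9: sp ✓
C10: sp ✓
C1, C2, C9, C10 → 4 sp carbons.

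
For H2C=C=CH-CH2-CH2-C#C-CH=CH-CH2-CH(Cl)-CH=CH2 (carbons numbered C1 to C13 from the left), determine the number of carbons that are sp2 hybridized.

6

C1: sp2 ✓
C2: sp
C3: sp2 ✓
C4: sp3
C5: sp3
C6: sp
C7: sp
C8: sp2 ✓
C9: sp2 ✓
C10: sp3
C11: sp3
C12: sp2 ✓
C13: sp2 ✓
C1, C3, C8, C9, C12, C13 → 6 sp2 carbons.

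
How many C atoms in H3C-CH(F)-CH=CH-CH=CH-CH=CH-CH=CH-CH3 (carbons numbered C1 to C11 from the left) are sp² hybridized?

C1: sp3
C2: sp3
C3: sp2 ✓
C4: sp2 ✓
C5: sp2 ✓
C6: sp2 ✓
C7: sp2 ✓
C8: sp2 ✓
C9: sp2 ✓
C10: sp2 ✓
C11: sp3
C3, C4, C5, C6, C7, C8, C9, C10 → 8 sp2 carbons.

8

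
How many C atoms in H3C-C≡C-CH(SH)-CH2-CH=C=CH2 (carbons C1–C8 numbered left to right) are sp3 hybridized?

C1: sp3 ✓
C2: sp
C3: sp
C4: sp3 ✓
C5: sp3 ✓
C6: sp2
C7: sp
C8: sp2
C1, C4, C5 → 3 sp3 carbons.

3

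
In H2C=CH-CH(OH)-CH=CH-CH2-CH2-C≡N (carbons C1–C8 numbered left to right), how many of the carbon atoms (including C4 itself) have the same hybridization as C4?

C4 is sp2 (one π bond).
C1: sp2 ✓
C2: sp2 ✓
C3: sp3
C4: sp2 ✓
C5: sp2 ✓
C6: sp3
C7: sp3
C8: sp
4 carbons are sp2.

4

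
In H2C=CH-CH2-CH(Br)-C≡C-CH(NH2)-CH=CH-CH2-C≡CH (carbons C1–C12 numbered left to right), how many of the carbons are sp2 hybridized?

4

C1: sp2 ✓
C2: sp2 ✓
C3: sp3
C4: sp3
C5: sp
C6: sp
C7: sp3
C8: sp2 ✓
C9: sp2 ✓
C10: sp3
C11: sp
C12: sp
C1, C2, C8, C9 → 4 sp2 carbons.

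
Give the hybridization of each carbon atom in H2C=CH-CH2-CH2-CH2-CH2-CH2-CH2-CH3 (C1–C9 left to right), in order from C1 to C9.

C1 sp2, C2 sp2, C3 sp3, C4 sp3, C5 sp3, C6 sp3, C7 sp3, C8 sp3, C9 sp3

C1 — 3 σ bonds, plus one π bond. Steric number 3, so sp2.
C2 has 3 σ bonds, plus one π bond: steric number 3 → sp2.
C3: 4 σ bonds — 4 electron domains, sp3.
C4 carries 4 σ bonds, giving a steric number of 4, so it is sp3.
C5 (4 σ bonds) has steric number 4: sp3.
C6 has 4 σ bonds: steric number 4 → sp3.
C7 (4 σ bonds) has steric number 4: sp3.
C8 (4 σ bonds) has steric number 4: sp3.
C9 carries 4 σ bonds, giving a steric number of 4, so it is sp3.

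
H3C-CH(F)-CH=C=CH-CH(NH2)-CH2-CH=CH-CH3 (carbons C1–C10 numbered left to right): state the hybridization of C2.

sp^3

C2: 4 σ bonds — 4 electron domains, sp3.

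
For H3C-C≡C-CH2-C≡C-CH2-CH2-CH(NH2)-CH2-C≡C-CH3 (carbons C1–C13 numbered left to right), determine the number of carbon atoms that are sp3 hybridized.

7

C1: sp3 ✓
C2: sp
C3: sp
C4: sp3 ✓
C5: sp
C6: sp
C7: sp3 ✓
C8: sp3 ✓
C9: sp3 ✓
C10: sp3 ✓
C11: sp
C12: sp
C13: sp3 ✓
C1, C4, C7, C8, C9, C10, C13 → 7 sp3 carbons.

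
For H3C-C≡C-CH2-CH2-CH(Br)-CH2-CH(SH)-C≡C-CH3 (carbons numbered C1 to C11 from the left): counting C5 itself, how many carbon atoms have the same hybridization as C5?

7

C5 is sp3 (only σ bonds).
C1: sp3 ✓
C2: sp
C3: sp
C4: sp3 ✓
C5: sp3 ✓
C6: sp3 ✓
C7: sp3 ✓
C8: sp3 ✓
C9: sp
C10: sp
C11: sp3 ✓
7 carbons are sp3.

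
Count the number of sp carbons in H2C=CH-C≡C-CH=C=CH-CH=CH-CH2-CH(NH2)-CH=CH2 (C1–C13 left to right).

C1: sp2
C2: sp2
C3: sp ✓
C4: sp ✓
C5: sp2
C6: sp ✓
C7: sp2
C8: sp2
C9: sp2
C10: sp3
C11: sp3
C12: sp2
C13: sp2
C3, C4, C6 → 3 sp carbons.

3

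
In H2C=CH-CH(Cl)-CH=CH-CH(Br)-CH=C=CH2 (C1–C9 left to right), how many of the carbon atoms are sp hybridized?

1

C1: sp2
C2: sp2
C3: sp3
C4: sp2
C5: sp2
C6: sp3
C7: sp2
C8: sp ✓
C9: sp2
C8 → 1 sp carbon.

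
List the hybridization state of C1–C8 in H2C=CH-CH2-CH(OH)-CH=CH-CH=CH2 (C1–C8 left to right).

C1: 3 σ bonds, plus one π bond; 3 regions of electron density → sp2.
C2 — 3 σ bonds, plus one π bond. Steric number 3, so sp2.
C3 carries 4 σ bonds, giving a steric number of 4, so it is sp3.
C4 has 4 σ bonds: steric number 4 → sp3.
C5: 3 σ bonds, plus one π bond — 3 electron domains, sp2.
C6 — 3 σ bonds, plus one π bond. Steric number 3, so sp2.
C7: 3 σ bonds, plus one π bond — 3 electron domains, sp2.
C8 — 3 σ bonds, plus one π bond. Steric number 3, so sp2.

C1 sp2, C2 sp2, C3 sp3, C4 sp3, C5 sp2, C6 sp2, C7 sp2, C8 sp2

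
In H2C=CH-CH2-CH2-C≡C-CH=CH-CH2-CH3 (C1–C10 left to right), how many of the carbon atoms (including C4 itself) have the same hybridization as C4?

4

C4 is sp3 (only σ bonds).
C1: sp2
C2: sp2
C3: sp3 ✓
C4: sp3 ✓
C5: sp
C6: sp
C7: sp2
C8: sp2
C9: sp3 ✓
C10: sp3 ✓
4 carbons are sp3.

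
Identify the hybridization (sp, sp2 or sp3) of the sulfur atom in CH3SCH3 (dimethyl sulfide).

The sulfur atom carries 2 σ bonds and 2 lone pairs, giving a steric number of 4, so it is sp3.

sp^3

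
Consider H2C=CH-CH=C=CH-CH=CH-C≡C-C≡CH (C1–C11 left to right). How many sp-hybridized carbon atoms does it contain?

5

C1: sp2
C2: sp2
C3: sp2
C4: sp ✓
C5: sp2
C6: sp2
C7: sp2
C8: sp ✓
C9: sp ✓
C10: sp ✓
C11: sp ✓
C4, C8, C9, C10, C11 → 5 sp carbons.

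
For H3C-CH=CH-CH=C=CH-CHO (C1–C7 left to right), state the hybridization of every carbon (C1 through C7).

C1 (4 σ bonds) has steric number 4: sp3.
C2: 3 σ bonds, plus one π bond — 3 electron domains, sp2.
C3: 3 σ bonds, plus one π bond; 3 regions of electron density → sp2.
C4 is sp2: 3 σ bonds, plus one π bond, 3 electron-density regions.
C5 carries 2 σ bonds, plus two π bonds, giving a steric number of 2, so it is sp.
C6 — 3 σ bonds, plus one π bond. Steric number 3, so sp2.
C7 (3 σ bonds, plus one π bond) has steric number 3: sp2.

C1 sp3, C2 sp2, C3 sp2, C4 sp2, C5 sp, C6 sp2, C7 sp2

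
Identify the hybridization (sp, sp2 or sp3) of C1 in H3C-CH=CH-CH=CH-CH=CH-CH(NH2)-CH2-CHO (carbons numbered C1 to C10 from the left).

C1 — 4 σ bonds. Steric number 4, so sp3.

sp3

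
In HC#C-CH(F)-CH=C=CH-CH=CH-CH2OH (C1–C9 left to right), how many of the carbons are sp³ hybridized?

C1: sp
C2: sp
C3: sp3 ✓
C4: sp2
C5: sp
C6: sp2
C7: sp2
C8: sp2
C9: sp3 ✓
C3, C9 → 2 sp3 carbons.

2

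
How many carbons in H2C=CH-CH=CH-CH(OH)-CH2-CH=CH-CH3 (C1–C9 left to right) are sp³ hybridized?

3

C1: sp2
C2: sp2
C3: sp2
C4: sp2
C5: sp3 ✓
C6: sp3 ✓
C7: sp2
C8: sp2
C9: sp3 ✓
C5, C6, C9 → 3 sp3 carbons.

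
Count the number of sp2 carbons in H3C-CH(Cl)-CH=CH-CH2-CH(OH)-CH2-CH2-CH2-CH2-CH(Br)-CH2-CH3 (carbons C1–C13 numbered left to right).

C1: sp3
C2: sp3
C3: sp2 ✓
C4: sp2 ✓
C5: sp3
C6: sp3
C7: sp3
C8: sp3
C9: sp3
C10: sp3
C11: sp3
C12: sp3
C13: sp3
C3, C4 → 2 sp2 carbons.

2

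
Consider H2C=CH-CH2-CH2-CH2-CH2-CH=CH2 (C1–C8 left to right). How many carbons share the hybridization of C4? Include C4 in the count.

4

C4 is sp3 (only σ bonds).
C1: sp2
C2: sp2
C3: sp3 ✓
C4: sp3 ✓
C5: sp3 ✓
C6: sp3 ✓
C7: sp2
C8: sp2
4 carbons are sp3.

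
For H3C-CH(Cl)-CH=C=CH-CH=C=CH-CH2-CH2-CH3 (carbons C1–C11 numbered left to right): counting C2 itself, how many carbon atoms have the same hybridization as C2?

C2 is sp3 (only σ bonds).
C1: sp3 ✓
C2: sp3 ✓
C3: sp2
C4: sp
C5: sp2
C6: sp2
C7: sp
C8: sp2
C9: sp3 ✓
C10: sp3 ✓
C11: sp3 ✓
5 carbons are sp3.

5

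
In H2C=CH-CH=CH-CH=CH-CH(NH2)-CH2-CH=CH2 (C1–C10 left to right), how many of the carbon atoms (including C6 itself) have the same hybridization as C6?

C6 is sp2 (one π bond).
C1: sp2 ✓
C2: sp2 ✓
C3: sp2 ✓
C4: sp2 ✓
C5: sp2 ✓
C6: sp2 ✓
C7: sp3
C8: sp3
C9: sp2 ✓
C10: sp2 ✓
8 carbons are sp2.

8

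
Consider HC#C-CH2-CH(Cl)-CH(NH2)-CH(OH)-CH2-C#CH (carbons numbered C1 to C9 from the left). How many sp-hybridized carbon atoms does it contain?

C1: sp ✓
C2: sp ✓
C3: sp3
C4: sp3
C5: sp3
C6: sp3
C7: sp3
C8: sp ✓
C9: sp ✓
C1, C2, C8, C9 → 4 sp carbons.

4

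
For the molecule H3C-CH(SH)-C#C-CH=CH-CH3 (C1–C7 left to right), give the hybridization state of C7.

sp³

C7 — 4 σ bonds. Steric number 4, so sp3.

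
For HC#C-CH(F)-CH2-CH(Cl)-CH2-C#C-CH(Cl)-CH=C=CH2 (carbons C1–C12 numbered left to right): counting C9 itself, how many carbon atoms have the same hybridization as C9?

5

C9 is sp3 (only σ bonds).
C1: sp
C2: sp
C3: sp3 ✓
C4: sp3 ✓
C5: sp3 ✓
C6: sp3 ✓
C7: sp
C8: sp
C9: sp3 ✓
C10: sp2
C11: sp
C12: sp2
5 carbons are sp3.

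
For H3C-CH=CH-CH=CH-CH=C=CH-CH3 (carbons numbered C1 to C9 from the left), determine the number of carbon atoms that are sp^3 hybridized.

C1: sp3 ✓
C2: sp2
C3: sp2
C4: sp2
C5: sp2
C6: sp2
C7: sp
C8: sp2
C9: sp3 ✓
C1, C9 → 2 sp3 carbons.

2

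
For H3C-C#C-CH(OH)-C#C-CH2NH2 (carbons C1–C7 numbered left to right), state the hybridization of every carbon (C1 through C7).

C1 sp3, C2 sp, C3 sp, C4 sp3, C5 sp, C6 sp, C7 sp3

C1 is sp3: 4 σ bonds, 4 electron-density regions.
C2 is sp: 2 σ bonds, plus two π bonds, 2 electron-density regions.
C3 — 2 σ bonds, plus two π bonds. Steric number 2, so sp.
C4: 4 σ bonds; 4 regions of electron density → sp3.
C5 (2 σ bonds, plus two π bonds) has steric number 2: sp.
C6 is sp: 2 σ bonds, plus two π bonds, 2 electron-density regions.
C7 has 4 σ bonds: steric number 4 → sp3.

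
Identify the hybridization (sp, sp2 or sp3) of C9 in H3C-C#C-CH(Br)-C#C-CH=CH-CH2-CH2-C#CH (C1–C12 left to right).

C9 has 4 σ bonds: steric number 4 → sp3.

sp^3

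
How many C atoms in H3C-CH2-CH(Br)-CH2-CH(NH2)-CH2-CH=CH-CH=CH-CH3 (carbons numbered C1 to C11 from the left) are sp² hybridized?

C1: sp3
C2: sp3
C3: sp3
C4: sp3
C5: sp3
C6: sp3
C7: sp2 ✓
C8: sp2 ✓
C9: sp2 ✓
C10: sp2 ✓
C11: sp3
C7, C8, C9, C10 → 4 sp2 carbons.

4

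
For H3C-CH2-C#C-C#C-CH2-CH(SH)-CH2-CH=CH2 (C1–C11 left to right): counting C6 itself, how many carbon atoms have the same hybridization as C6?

C6 is sp (two π bonds).
C1: sp3
C2: sp3
C3: sp ✓
C4: sp ✓
C5: sp ✓
C6: sp ✓
C7: sp3
C8: sp3
C9: sp3
C10: sp2
C11: sp2
4 carbons are sp.

4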